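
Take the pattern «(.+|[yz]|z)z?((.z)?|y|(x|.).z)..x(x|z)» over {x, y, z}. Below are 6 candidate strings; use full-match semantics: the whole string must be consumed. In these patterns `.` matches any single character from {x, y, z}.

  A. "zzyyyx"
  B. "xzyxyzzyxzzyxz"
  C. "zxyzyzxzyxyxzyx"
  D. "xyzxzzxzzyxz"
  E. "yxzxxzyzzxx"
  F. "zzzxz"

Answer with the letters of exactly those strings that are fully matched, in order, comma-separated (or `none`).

B, D, E, F

A → no match
B → match
C → no match
D → match
E → match
F → match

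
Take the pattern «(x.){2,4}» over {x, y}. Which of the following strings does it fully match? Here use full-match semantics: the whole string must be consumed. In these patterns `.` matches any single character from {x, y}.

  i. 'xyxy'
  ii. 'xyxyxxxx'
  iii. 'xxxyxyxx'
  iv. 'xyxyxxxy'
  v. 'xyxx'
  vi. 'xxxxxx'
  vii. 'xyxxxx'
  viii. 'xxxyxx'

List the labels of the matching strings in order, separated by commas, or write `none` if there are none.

i, ii, iii, iv, v, vi, vii, viii

i → match
ii → match
iii → match
iv → match
v → match
vi → match
vii → match
viii → match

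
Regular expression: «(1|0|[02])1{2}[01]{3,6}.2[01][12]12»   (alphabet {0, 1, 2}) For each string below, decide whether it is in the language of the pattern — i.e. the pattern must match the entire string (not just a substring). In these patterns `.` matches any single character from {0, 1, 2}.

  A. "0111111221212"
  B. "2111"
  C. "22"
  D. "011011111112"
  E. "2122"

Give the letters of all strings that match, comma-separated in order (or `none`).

A

A → match
B. "2111" → no match — must end with "12"
C. "22" → no match — must end with "12"
D. "011011111112" → no match
E. "2122" → no match — must end with "12"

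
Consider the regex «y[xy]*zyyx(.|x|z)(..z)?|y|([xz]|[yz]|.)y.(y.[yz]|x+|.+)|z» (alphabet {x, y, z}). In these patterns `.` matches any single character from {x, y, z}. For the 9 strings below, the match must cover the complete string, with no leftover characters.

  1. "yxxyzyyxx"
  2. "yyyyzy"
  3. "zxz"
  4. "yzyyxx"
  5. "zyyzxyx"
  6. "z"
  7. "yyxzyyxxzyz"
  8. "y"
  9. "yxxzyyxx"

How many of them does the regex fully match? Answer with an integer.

1 → match
2 → match
3 → no match
4 → match
5 → match
6 → match
7 → match
8 → match
9 → match
Total matched: 8

8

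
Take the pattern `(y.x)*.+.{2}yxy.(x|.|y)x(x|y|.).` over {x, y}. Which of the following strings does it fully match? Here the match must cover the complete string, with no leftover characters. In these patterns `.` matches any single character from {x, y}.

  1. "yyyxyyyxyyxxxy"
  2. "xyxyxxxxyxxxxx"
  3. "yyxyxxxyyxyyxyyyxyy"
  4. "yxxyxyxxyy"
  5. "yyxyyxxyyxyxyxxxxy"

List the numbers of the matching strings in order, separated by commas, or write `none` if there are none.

1 → match
2 → no match
3 → match
4. "yxxyxyxxyy" → no match
5 → match

1, 3, 5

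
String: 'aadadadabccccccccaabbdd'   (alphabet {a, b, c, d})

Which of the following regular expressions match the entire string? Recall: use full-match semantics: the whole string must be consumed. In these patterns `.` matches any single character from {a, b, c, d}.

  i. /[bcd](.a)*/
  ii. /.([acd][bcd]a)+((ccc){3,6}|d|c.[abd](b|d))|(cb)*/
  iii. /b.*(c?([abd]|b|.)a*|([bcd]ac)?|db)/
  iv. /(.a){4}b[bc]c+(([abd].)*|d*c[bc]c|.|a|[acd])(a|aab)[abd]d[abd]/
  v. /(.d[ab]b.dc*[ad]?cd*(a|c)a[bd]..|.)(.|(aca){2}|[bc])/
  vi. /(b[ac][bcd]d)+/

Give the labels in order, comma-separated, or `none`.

iv

i → no match
ii → no match
iii → no match — must start with 'b'
iv → match
v → no match
vi → no match — must start with 'b'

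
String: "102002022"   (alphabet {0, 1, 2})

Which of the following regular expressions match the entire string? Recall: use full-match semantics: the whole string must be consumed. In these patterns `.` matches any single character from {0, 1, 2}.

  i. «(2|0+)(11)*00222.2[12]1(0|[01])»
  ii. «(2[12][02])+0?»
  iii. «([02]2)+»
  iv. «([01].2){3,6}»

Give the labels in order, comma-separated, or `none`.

i → no match
ii → no match — must start with "2"
iii → no match
iv → match

iv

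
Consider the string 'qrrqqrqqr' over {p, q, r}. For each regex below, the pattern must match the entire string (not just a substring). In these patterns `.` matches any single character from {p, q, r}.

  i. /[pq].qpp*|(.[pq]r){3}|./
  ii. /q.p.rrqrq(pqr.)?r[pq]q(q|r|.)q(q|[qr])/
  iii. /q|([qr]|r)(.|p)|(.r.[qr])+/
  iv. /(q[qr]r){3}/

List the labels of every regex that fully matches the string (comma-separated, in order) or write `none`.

iv

i → no match
ii → no match
iii → no match
iv → match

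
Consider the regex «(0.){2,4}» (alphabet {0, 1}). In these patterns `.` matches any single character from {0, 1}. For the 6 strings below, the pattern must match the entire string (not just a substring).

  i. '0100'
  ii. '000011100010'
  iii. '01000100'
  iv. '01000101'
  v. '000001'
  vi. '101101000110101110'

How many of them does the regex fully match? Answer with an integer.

4

i → match
ii → no match
iii → match
iv → match
v → match
vi → no match — must start with '0'
Total matched: 4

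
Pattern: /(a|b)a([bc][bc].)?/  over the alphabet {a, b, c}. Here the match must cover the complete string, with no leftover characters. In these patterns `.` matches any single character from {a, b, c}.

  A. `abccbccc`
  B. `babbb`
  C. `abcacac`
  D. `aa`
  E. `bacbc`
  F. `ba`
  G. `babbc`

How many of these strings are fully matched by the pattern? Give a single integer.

A → no match
B → match
C → no match
D → match
E → match
F → match
G → match
Total matched: 5

5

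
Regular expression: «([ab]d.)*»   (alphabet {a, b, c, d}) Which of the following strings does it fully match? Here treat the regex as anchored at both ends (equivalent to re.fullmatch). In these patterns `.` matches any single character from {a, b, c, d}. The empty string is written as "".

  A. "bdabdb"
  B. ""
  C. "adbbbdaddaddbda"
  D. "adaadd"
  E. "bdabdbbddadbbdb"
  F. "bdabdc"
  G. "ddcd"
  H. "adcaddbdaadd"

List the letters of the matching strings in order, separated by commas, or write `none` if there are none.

A → match
B → match
C → no match
D → match
E → match
F → match
G → no match
H → match

A, B, D, E, F, H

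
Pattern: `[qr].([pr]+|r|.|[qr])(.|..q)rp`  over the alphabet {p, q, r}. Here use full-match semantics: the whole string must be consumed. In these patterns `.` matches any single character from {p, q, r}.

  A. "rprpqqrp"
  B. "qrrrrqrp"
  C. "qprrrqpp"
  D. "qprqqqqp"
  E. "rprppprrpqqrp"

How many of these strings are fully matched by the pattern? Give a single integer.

A → match
B → match
C → no match — must end with "rp"
D → no match — must end with "rp"
E → match
Total matched: 3

3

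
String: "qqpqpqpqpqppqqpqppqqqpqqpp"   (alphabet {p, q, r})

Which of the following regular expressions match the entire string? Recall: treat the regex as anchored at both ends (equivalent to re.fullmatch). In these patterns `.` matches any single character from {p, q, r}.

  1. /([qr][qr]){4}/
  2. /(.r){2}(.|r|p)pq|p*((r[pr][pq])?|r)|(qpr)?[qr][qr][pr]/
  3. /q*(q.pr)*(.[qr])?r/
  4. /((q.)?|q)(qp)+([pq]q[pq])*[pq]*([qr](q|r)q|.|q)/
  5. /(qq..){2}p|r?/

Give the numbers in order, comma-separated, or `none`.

1 → no match
2 → no match
3 → no match — must end with "r"
4 → match
5 → no match

4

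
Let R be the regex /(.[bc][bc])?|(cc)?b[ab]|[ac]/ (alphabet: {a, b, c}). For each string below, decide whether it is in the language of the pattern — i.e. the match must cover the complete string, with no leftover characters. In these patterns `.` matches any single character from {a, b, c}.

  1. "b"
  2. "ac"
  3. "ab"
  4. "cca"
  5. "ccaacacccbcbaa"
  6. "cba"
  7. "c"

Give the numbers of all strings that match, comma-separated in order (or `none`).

7

1 → no match
2 → no match
3 → no match
4 → no match
5 → no match
6 → no match
7 → match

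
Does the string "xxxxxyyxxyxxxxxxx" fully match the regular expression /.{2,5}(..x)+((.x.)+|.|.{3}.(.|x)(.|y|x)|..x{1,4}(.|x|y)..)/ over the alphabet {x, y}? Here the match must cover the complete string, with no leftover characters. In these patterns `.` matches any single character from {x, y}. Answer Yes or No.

Yes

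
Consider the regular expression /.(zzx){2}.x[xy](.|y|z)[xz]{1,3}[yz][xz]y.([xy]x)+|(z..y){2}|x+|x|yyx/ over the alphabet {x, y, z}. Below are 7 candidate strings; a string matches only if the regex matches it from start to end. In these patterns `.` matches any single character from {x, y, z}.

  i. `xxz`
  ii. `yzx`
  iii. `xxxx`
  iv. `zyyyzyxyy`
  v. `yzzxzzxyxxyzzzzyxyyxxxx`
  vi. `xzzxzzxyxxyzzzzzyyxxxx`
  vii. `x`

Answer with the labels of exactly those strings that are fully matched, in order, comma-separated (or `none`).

iii, vi, vii

i → no match
ii → no match
iii → match
iv → no match
v → no match
vi → match
vii → match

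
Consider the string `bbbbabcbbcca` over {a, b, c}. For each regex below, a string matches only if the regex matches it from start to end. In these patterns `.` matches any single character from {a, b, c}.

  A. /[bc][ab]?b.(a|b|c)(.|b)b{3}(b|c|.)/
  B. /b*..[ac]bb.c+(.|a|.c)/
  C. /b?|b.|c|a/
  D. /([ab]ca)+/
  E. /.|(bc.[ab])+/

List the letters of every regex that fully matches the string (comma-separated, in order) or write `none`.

B

A → no match
B → match
C → no match
D → no match
E → no match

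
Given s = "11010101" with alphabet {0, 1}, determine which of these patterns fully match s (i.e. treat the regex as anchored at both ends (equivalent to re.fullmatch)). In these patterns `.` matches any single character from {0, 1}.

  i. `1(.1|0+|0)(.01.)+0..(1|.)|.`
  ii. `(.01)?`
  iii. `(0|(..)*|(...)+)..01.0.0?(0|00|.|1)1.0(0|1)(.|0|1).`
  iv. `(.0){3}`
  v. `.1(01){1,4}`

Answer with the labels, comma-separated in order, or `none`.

i → no match
ii → no match
iii → no match
iv → no match — must end with "0"
v → match

v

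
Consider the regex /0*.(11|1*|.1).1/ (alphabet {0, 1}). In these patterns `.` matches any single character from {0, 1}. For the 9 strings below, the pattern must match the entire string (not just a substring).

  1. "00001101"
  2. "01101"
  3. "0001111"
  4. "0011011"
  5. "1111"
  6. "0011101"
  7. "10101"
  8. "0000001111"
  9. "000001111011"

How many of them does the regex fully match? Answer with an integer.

1 → match
2 → match
3 → match
4 → no match
5 → match
6 → match
7 → match
8 → match
9 → no match
Total matched: 7

7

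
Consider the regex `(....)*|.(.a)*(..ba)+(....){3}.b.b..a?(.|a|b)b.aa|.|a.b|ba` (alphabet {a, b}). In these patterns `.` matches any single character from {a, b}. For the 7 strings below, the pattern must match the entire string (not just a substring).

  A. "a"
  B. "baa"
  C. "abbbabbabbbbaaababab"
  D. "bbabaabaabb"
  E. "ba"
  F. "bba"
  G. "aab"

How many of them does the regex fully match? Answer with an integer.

4

A → match
B → no match
C → match
D → no match
E → match
F → no match
G → match
Total matched: 4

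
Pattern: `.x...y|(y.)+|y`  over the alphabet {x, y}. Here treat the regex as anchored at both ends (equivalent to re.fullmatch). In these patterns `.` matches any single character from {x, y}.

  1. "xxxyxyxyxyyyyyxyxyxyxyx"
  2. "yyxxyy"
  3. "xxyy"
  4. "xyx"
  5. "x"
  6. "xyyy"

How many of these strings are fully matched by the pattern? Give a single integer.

0

1 → no match
2 → no match
3 → no match
4 → no match
5 → no match
6 → no match
Total matched: 0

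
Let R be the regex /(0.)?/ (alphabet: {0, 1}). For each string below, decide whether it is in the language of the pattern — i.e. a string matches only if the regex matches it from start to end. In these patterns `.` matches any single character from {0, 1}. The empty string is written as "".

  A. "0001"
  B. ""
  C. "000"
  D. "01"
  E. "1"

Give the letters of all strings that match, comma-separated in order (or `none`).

A. "0001" → no match
B. "" → match
C. "000" → no match
D. "01" → match
E. "1" → no match

B, D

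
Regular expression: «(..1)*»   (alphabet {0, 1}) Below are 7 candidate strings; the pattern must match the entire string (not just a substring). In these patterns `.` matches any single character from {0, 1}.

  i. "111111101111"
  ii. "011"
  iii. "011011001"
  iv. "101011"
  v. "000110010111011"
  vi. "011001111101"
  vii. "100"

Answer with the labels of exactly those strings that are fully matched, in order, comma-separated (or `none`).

i, ii, iii, iv, vi

i → match
ii → match
iii → match
iv → match
v → no match
vi → match
vii → no match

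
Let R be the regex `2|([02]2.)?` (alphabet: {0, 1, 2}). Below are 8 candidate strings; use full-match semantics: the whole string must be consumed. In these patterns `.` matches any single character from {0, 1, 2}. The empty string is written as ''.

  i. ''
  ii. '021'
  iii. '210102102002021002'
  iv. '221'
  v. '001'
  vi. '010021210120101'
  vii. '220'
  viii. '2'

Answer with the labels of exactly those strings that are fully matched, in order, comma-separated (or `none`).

i, ii, iv, vii, viii

i → match
ii → match
iii → no match
iv → match
v → no match
vi → no match
vii → match
viii → match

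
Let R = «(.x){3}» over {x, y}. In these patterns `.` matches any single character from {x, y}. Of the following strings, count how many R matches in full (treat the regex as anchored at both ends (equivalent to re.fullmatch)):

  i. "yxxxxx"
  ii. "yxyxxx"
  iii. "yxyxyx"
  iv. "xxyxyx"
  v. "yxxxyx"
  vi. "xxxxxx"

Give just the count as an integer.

6

i → match
ii → match
iii → match
iv → match
v → match
vi → match
Total matched: 6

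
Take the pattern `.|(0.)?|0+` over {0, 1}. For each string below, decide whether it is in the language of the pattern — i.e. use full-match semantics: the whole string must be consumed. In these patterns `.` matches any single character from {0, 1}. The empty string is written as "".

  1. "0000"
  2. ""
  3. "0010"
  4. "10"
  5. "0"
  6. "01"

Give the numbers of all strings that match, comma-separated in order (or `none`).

1 → match
2 → match
3 → no match
4 → no match
5 → match
6 → match

1, 2, 5, 6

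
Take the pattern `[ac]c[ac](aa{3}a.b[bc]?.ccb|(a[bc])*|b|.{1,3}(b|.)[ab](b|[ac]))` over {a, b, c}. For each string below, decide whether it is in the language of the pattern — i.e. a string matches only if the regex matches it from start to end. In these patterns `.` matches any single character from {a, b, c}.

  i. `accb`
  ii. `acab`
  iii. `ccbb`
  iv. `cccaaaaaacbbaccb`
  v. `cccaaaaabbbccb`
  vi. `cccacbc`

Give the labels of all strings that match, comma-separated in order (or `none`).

i → match
ii → match
iii → no match
iv → no match
v → match
vi → match

i, ii, v, vi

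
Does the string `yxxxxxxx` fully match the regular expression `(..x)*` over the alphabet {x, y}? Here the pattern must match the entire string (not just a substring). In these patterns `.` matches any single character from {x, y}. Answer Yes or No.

No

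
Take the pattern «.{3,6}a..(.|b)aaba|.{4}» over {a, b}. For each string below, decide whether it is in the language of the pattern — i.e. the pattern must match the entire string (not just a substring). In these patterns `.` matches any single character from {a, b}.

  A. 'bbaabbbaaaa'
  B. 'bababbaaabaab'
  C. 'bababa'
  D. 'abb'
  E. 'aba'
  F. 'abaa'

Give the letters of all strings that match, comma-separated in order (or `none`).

A. 'bbaabbbaaaa' → no match
B → no match
C. 'bababa' → no match
D. 'abb' → no match
E. 'aba' → no match
F. 'abaa' → match

F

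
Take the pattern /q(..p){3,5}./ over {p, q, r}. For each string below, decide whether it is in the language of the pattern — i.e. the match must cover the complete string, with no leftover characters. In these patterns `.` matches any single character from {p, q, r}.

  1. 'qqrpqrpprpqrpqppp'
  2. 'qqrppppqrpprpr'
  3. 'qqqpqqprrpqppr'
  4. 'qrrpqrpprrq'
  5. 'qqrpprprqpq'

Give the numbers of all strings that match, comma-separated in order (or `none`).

1, 2, 3, 5

1 → match
2 → match
3 → match
4 → no match
5 → match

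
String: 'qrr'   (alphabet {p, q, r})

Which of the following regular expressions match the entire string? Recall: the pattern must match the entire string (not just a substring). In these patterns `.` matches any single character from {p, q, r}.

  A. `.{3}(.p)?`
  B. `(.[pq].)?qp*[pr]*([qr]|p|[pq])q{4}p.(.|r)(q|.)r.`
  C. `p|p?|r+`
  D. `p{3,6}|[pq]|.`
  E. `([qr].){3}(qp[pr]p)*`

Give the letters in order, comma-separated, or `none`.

A

A → match
B → no match
C → no match
D → no match
E → no match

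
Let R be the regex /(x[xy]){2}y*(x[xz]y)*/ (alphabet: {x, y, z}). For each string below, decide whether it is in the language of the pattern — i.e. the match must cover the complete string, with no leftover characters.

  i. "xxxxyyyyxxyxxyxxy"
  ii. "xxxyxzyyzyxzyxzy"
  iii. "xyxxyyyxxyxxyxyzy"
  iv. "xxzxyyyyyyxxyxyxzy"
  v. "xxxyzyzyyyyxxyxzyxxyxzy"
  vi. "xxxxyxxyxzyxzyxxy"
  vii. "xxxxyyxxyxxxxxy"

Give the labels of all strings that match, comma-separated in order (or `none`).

i → match
ii → no match
iii → no match
iv → no match
v → no match
vi → match
vii → no match

i, vi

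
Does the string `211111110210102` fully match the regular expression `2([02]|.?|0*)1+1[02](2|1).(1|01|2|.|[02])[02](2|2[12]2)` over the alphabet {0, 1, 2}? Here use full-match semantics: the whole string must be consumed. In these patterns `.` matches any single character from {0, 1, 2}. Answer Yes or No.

Yes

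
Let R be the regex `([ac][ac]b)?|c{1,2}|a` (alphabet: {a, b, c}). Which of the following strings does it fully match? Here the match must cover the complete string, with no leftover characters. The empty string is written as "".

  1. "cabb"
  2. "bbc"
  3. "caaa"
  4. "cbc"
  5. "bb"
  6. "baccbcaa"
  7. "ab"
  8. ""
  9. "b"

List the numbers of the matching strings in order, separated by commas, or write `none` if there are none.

1. "cabb" → no match
2. "bbc" → no match
3. "caaa" → no match
4. "cbc" → no match
5. "bb" → no match
6. "baccbcaa" → no match
7. "ab" → no match
8. "" → match
9. "b" → no match

8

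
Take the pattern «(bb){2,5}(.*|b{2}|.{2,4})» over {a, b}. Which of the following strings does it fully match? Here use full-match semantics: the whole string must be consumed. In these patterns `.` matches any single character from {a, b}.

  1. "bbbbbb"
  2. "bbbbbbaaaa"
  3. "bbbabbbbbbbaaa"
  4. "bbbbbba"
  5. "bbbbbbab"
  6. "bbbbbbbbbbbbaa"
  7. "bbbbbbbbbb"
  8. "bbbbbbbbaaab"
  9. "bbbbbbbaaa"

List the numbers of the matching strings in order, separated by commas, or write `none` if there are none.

1, 2, 4, 5, 6, 7, 8, 9

1 → match
2 → match
3 → no match
4 → match
5 → match
6 → match
7 → match
8 → match
9 → match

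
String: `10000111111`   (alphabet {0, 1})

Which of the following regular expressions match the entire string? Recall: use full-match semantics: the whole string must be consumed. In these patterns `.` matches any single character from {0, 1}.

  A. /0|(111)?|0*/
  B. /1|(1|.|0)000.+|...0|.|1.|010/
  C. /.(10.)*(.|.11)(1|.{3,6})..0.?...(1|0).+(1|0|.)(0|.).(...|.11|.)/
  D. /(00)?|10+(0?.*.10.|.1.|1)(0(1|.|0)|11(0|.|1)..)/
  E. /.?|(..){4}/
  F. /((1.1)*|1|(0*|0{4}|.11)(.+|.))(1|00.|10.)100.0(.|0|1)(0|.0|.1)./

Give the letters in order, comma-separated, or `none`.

B, D

A → no match
B → match
C → no match
D → match
E → no match
F → no match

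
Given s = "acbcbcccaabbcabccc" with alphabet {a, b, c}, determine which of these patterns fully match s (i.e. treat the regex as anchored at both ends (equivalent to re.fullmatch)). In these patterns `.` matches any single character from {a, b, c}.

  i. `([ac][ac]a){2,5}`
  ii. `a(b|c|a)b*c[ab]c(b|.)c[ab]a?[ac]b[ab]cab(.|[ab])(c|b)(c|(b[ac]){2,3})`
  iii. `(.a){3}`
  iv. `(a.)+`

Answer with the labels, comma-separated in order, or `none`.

ii

i → no match — must end with "a"
ii → match
iii → no match — must end with "a"
iv → no match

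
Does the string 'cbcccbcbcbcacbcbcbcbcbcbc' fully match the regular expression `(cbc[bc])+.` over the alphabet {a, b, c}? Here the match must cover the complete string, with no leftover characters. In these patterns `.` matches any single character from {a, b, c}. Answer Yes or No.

No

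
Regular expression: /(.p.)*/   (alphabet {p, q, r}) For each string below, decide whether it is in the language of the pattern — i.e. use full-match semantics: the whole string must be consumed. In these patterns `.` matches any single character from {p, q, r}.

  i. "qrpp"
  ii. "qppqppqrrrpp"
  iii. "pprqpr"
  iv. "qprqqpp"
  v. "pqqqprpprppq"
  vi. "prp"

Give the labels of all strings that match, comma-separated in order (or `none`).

iii

i → no match
ii → no match
iii → match
iv → no match
v → no match
vi → no match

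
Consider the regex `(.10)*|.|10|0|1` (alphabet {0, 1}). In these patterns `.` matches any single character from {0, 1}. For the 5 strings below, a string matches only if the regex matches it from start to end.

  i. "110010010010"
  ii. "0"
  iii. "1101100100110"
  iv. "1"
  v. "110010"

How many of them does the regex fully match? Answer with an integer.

4

i → match
ii → match
iii → no match
iv → match
v → match
Total matched: 4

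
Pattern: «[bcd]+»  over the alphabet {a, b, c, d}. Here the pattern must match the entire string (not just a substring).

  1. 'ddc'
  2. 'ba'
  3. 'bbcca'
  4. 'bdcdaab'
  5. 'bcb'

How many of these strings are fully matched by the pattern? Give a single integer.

2

1 → match
2 → no match
3 → no match
4 → no match
5 → match
Total matched: 2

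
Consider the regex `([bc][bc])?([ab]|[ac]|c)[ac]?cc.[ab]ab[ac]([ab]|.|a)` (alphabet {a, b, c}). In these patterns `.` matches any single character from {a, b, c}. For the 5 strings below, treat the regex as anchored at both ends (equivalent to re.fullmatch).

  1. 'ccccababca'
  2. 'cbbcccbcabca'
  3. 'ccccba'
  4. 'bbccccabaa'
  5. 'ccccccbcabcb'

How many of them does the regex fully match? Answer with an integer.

1 → match
2 → no match
3 → no match
4 → no match
5 → no match
Total matched: 1

1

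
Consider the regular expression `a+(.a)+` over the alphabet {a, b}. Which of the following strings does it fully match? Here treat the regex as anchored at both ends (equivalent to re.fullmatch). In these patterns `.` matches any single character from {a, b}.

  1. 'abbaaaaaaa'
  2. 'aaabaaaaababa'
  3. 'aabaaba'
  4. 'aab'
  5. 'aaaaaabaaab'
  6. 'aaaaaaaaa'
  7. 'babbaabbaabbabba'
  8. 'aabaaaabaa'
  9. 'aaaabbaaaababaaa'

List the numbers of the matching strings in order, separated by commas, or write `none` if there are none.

1. 'abbaaaaaaa' → no match
2 → match
3. 'aabaaba' → no match
4. 'aab' → no match — must end with 'a'
5. 'aaaaaabaaab' → no match — must end with 'a'
6. 'aaaaaaaaa' → match
7 → no match — must start with 'a'
8. 'aabaaaabaa' → no match
9 → no match

2, 6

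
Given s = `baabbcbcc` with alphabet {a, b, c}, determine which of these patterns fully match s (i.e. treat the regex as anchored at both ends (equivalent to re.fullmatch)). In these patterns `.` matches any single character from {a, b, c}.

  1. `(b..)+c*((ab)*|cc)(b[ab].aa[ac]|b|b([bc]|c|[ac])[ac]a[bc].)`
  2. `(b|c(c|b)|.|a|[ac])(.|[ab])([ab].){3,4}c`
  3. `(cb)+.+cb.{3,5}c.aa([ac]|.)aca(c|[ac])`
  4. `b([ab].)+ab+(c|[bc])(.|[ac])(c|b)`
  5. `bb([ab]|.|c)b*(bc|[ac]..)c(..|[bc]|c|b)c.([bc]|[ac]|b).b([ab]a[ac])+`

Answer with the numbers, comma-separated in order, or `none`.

1 → no match
2 → match
3 → no match — must start with `cb`
4 → no match
5 → no match — must start with `bb`

2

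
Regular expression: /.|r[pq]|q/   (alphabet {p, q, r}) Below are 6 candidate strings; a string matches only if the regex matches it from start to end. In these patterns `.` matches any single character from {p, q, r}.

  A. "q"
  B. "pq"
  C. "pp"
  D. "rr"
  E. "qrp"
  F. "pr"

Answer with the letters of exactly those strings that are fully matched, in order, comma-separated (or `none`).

A. "q" → match
B. "pq" → no match
C. "pp" → no match
D. "rr" → no match
E. "qrp" → no match
F. "pr" → no match

A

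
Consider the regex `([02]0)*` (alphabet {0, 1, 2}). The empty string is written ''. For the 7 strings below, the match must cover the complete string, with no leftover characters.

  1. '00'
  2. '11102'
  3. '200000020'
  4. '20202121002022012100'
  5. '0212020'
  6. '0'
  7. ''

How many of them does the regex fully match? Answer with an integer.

1 → match
2 → no match
3 → no match
4 → no match
5 → no match
6 → no match
7 → match
Total matched: 2

2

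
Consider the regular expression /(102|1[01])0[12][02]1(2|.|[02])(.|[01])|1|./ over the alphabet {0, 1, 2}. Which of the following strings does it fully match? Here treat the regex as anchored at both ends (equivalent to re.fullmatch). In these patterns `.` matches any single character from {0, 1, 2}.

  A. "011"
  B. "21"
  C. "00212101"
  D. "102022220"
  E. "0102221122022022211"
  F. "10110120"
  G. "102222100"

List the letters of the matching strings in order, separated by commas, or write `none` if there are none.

A → no match
B → no match
C → no match
D → no match
E → no match
F → no match
G → no match

none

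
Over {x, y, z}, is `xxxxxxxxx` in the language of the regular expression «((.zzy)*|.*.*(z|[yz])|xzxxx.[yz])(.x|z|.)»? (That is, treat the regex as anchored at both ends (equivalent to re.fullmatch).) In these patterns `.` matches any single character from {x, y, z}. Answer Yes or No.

No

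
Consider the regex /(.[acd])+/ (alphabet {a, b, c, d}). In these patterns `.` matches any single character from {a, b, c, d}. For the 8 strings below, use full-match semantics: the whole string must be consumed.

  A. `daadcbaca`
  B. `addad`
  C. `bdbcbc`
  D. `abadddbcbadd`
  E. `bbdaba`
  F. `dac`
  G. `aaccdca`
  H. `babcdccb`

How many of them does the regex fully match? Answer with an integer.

1

A → no match
B → no match
C → match
D → no match
E → no match
F → no match
G → no match
H → no match
Total matched: 1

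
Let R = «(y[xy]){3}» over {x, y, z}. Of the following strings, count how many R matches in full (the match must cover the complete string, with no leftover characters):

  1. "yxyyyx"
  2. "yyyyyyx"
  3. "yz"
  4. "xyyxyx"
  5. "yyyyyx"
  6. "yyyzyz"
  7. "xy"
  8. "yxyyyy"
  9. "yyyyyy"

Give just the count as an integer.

1 → match
2 → no match
3 → no match
4 → no match — must start with "y"
5 → match
6 → no match
7 → no match — must start with "y"
8 → match
9 → match
Total matched: 4

4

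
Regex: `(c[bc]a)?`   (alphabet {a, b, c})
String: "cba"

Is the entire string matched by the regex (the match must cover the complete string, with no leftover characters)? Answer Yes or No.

Yes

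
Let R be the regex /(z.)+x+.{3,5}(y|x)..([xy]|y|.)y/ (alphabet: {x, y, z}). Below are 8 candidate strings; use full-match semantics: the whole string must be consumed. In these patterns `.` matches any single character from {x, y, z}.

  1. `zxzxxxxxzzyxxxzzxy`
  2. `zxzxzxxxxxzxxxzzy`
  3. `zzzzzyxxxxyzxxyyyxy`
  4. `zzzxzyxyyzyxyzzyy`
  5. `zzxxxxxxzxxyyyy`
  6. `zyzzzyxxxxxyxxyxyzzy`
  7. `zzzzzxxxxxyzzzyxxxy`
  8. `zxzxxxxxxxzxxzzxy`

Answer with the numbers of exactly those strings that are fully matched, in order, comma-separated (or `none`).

1 → match
2 → match
3 → match
4 → match
5 → match
6 → match
7 → match
8 → match

1, 2, 3, 4, 5, 6, 7, 8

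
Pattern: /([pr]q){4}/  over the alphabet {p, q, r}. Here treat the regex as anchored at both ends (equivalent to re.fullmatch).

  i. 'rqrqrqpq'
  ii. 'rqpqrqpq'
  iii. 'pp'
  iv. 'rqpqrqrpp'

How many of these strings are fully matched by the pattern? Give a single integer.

2

i → match
ii → match
iii → no match — must end with 'q'
iv → no match — must end with 'q'
Total matched: 2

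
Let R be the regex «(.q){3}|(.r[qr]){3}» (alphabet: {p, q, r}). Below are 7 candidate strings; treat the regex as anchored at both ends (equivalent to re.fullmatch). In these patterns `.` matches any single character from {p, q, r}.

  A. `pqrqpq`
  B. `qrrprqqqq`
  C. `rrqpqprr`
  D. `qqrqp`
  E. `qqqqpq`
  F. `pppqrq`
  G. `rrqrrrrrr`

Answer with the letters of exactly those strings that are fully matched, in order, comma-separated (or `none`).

A → match
B → no match
C → no match
D → no match
E → match
F → no match
G → match

A, E, G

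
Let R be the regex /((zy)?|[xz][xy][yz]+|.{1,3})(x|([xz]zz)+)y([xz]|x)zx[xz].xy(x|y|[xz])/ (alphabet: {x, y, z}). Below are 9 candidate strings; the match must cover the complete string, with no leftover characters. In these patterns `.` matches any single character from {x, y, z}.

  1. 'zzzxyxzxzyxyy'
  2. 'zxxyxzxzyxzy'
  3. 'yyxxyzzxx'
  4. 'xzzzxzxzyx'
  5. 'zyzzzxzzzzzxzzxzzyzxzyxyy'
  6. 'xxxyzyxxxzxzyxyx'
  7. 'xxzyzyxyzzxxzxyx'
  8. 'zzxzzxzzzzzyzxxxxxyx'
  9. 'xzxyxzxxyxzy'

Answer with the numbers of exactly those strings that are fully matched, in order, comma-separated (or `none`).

1 → match
2 → no match
3 → no match
4 → no match
5 → no match
6 → no match
7 → match
8 → no match
9 → no match

1, 7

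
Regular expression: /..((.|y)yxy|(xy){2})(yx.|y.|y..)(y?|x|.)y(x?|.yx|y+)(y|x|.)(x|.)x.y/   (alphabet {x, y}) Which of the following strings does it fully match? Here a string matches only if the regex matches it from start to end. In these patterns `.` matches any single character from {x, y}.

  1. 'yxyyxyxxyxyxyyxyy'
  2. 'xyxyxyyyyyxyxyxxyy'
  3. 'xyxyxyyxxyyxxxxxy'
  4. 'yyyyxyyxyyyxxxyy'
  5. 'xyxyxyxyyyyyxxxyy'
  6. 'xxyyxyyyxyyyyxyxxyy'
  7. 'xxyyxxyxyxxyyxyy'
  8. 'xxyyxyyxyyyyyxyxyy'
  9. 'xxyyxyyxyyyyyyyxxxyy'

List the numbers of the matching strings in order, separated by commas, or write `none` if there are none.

2, 3, 4, 6, 8, 9

1 → no match
2 → match
3 → match
4 → match
5 → no match
6 → match
7 → no match
8 → match
9 → match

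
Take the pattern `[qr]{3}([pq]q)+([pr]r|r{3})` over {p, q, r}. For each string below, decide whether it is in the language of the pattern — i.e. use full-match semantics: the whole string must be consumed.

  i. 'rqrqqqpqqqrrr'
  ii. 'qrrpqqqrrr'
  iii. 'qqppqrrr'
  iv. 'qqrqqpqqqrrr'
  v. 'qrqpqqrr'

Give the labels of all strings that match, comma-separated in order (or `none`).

ii, iv

i → no match
ii. 'qrrpqqqrrr' → match
iii. 'qqppqrrr' → no match
iv. 'qqrqqpqqqrrr' → match
v. 'qrqpqqrr' → no match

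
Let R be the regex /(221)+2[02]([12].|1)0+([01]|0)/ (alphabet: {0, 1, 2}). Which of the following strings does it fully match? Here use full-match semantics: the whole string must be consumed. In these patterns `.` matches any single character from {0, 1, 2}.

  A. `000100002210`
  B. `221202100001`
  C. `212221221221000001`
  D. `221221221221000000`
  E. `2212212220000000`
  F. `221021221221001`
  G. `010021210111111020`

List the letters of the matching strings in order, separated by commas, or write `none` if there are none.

B, D, E

A → no match — must start with `221`
B → match
C → no match — must start with `221`
D → match
E → match
F → no match
G → no match — must start with `221`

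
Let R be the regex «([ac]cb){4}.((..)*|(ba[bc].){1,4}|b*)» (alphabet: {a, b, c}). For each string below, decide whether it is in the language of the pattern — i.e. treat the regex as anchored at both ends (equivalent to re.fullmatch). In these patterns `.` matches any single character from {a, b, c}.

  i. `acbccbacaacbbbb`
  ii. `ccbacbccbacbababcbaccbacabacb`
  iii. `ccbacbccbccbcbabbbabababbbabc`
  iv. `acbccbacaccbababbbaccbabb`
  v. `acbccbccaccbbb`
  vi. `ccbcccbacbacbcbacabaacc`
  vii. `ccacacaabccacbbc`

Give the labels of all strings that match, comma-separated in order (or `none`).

ii, iii

i → no match
ii → match
iii → match
iv → no match
v → no match
vi → no match
vii → no match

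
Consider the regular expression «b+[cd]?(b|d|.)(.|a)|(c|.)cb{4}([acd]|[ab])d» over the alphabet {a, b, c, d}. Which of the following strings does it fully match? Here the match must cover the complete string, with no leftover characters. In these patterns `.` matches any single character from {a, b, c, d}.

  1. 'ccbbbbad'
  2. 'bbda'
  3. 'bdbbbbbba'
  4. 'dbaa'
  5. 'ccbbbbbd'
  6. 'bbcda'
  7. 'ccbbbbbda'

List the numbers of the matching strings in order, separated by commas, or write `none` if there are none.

1. 'ccbbbbad' → match
2. 'bbda' → match
3. 'bdbbbbbba' → no match
4. 'dbaa' → no match
5. 'ccbbbbbd' → match
6. 'bbcda' → match
7. 'ccbbbbbda' → no match

1, 2, 5, 6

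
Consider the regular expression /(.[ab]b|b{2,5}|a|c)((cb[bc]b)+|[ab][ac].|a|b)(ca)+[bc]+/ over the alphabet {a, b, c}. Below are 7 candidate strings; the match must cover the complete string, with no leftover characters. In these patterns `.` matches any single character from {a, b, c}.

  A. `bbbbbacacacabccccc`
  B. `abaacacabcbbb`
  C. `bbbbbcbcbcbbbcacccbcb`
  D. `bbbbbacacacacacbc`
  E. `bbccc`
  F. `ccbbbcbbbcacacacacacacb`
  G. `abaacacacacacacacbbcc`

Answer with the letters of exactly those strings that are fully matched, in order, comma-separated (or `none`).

A, B, C, D, F, G

A → match
B → match
C → match
D → match
E → no match
F → match
G → match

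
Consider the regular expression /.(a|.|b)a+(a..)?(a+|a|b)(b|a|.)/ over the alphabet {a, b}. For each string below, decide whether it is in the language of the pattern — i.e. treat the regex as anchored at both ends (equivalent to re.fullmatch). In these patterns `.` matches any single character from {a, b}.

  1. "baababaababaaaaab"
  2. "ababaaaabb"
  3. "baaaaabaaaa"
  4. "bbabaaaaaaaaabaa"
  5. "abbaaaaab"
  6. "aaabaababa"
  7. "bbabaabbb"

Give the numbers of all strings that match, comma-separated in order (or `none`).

3

1 → no match
2 → no match
3 → match
4 → no match
5 → no match
6 → no match
7 → no match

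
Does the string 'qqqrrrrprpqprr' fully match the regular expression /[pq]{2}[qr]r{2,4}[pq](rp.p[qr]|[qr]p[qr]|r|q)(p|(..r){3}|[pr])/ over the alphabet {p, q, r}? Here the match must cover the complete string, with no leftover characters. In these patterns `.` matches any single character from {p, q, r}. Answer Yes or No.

Yes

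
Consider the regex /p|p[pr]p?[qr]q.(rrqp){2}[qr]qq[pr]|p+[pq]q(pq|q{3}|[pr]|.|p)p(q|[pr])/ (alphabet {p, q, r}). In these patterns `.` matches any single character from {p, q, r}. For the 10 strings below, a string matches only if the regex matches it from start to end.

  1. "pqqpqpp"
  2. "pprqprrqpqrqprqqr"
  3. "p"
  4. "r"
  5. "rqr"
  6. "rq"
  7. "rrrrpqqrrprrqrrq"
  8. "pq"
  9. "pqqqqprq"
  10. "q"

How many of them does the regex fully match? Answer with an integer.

2

1 → match
2 → no match
3 → match
4 → no match — must start with "p"
5 → no match — must start with "p"
6 → no match — must start with "p"
7 → no match — must start with "p"
8 → no match
9 → no match
10 → no match — must start with "p"
Total matched: 2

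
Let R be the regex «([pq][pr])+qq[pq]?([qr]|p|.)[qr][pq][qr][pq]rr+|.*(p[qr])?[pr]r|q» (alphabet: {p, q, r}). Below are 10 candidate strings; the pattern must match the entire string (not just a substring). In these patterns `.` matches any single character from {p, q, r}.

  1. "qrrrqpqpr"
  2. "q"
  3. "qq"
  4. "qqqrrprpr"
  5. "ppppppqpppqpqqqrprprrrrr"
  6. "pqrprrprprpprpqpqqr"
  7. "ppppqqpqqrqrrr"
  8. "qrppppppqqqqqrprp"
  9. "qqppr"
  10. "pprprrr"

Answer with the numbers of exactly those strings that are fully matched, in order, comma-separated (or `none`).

1, 2, 4, 5, 7, 9, 10

1 → match
2 → match
3 → no match
4 → match
5 → match
6 → no match
7 → match
8 → no match
9 → match
10 → match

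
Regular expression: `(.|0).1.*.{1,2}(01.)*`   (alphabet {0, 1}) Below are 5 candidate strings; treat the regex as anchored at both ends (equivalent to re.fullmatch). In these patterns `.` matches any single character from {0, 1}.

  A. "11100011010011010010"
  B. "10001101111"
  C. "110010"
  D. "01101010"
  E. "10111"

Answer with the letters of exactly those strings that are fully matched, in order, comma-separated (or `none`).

A → match
B. "10001101111" → no match
C. "110010" → no match
D. "01101010" → match
E. "10111" → match

A, D, E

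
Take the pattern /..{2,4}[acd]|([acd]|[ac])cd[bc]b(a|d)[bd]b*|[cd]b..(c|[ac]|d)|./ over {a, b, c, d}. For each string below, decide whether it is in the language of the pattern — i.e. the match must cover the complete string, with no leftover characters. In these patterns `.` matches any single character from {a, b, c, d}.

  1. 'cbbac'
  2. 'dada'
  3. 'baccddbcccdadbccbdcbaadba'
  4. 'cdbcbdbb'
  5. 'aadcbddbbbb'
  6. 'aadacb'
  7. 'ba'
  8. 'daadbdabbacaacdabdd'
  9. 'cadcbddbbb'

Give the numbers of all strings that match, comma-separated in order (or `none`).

1, 2

1 → match
2 → match
3 → no match
4 → no match
5 → no match
6 → no match
7 → no match
8 → no match
9 → no match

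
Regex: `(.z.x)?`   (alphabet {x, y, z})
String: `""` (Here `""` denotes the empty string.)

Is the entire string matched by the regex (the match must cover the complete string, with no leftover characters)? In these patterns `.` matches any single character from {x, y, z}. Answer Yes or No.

Yes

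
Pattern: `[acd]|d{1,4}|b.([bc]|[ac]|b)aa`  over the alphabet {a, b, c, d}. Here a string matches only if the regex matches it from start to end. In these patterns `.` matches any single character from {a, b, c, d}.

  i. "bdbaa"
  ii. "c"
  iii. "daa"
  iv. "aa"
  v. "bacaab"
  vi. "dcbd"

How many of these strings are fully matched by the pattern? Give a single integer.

2

i → match
ii → match
iii → no match
iv → no match
v → no match
vi → no match
Total matched: 2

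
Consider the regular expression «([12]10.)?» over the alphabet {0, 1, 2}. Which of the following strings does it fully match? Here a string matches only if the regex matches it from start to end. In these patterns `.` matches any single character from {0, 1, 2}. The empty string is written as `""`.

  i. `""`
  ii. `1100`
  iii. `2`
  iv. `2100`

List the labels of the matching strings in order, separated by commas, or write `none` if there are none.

i, ii, iv

i. `""` → match
ii. `1100` → match
iii. `2` → no match
iv. `2100` → match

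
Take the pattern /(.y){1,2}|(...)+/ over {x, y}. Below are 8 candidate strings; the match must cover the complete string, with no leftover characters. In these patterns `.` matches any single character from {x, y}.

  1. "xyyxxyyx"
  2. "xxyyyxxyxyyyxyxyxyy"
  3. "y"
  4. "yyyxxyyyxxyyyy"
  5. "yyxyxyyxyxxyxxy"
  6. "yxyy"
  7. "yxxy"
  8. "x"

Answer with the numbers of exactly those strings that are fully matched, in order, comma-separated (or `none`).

1 → no match
2 → no match
3 → no match
4 → no match
5 → match
6 → no match
7 → no match
8 → no match

5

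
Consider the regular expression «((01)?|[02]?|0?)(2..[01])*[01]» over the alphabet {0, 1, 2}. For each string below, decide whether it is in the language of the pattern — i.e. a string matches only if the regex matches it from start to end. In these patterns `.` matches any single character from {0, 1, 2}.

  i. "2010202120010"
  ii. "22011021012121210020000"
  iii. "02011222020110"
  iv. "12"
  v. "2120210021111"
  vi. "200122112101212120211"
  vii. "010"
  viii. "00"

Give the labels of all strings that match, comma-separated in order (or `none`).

i, iii, v, vi, vii, viii

i → match
ii → no match
iii → match
iv → no match
v → match
vi → match
vii → match
viii → match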